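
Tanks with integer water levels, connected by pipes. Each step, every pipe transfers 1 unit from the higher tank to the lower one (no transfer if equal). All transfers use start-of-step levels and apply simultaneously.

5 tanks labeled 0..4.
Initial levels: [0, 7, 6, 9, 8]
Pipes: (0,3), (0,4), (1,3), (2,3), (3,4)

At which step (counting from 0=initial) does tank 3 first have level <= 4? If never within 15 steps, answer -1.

Answer: 3

Derivation:
Step 1: flows [3->0,4->0,3->1,3->2,3->4] -> levels [2 8 7 5 8]
Step 2: flows [3->0,4->0,1->3,2->3,4->3] -> levels [4 7 6 7 6]
Step 3: flows [3->0,4->0,1=3,3->2,3->4] -> levels [6 7 7 4 6]
Tank 3 first reaches <=4 at step 3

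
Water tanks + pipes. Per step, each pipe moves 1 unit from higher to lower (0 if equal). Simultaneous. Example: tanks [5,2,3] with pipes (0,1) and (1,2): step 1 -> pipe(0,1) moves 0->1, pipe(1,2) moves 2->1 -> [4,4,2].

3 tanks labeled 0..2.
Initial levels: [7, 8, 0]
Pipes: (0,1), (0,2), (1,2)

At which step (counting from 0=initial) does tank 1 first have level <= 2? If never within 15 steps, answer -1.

Answer: -1

Derivation:
Step 1: flows [1->0,0->2,1->2] -> levels [7 6 2]
Step 2: flows [0->1,0->2,1->2] -> levels [5 6 4]
Step 3: flows [1->0,0->2,1->2] -> levels [5 4 6]
Step 4: flows [0->1,2->0,2->1] -> levels [5 6 4]
  -> period-2 cycle (repeats step 2); tank 1 never drops to <=2
Tank 1 never reaches <=2 within 15 steps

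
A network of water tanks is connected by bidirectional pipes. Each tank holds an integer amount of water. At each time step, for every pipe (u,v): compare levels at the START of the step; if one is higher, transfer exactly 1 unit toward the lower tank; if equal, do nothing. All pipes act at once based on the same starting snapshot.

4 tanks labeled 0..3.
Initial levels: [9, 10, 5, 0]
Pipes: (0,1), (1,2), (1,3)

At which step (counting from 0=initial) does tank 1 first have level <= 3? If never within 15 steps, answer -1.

Answer: -1

Derivation:
Step 1: flows [1->0,1->2,1->3] -> levels [10 7 6 1]
Step 2: flows [0->1,1->2,1->3] -> levels [9 6 7 2]
Step 3: flows [0->1,2->1,1->3] -> levels [8 7 6 3]
Step 4: flows [0->1,1->2,1->3] -> levels [7 6 7 4]
Step 5: flows [0->1,2->1,1->3] -> levels [6 7 6 5]
Step 6: flows [1->0,1->2,1->3] -> levels [7 4 7 6]
Step 7: flows [0->1,2->1,3->1] -> levels [6 7 6 5]
  -> period-2 cycle (repeats step 5); tank 1 never drops to <=3
Tank 1 never reaches <=3 within 15 steps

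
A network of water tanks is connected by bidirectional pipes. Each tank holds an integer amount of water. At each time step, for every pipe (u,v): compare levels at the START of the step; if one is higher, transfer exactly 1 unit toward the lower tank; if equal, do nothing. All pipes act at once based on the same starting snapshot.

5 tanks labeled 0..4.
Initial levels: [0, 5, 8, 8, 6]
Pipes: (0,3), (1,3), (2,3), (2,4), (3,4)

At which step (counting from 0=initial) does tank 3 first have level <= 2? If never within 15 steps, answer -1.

Step 1: flows [3->0,3->1,2=3,2->4,3->4] -> levels [1 6 7 5 8]
Step 2: flows [3->0,1->3,2->3,4->2,4->3] -> levels [2 5 7 7 6]
Step 3: flows [3->0,3->1,2=3,2->4,3->4] -> levels [3 6 6 4 8]
Step 4: flows [3->0,1->3,2->3,4->2,4->3] -> levels [4 5 6 6 6]
Step 5: flows [3->0,3->1,2=3,2=4,3=4] -> levels [5 6 6 4 6]
Step 6: flows [0->3,1->3,2->3,2=4,4->3] -> levels [4 5 5 8 5]
Step 7: flows [3->0,3->1,3->2,2=4,3->4] -> levels [5 6 6 4 6]
  -> period-2 cycle (repeats step 5); tank 3 never drops to <=2
Tank 3 never reaches <=2 within 15 steps

Answer: -1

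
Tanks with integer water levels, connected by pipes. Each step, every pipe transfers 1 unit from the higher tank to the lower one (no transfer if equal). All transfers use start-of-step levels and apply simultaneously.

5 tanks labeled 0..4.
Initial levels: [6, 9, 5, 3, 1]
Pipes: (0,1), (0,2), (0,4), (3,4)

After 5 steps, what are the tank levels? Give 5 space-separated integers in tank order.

Answer: 3 6 6 4 5

Derivation:
Step 1: flows [1->0,0->2,0->4,3->4] -> levels [5 8 6 2 3]
Step 2: flows [1->0,2->0,0->4,4->3] -> levels [6 7 5 3 3]
Step 3: flows [1->0,0->2,0->4,3=4] -> levels [5 6 6 3 4]
Step 4: flows [1->0,2->0,0->4,4->3] -> levels [6 5 5 4 4]
Step 5: flows [0->1,0->2,0->4,3=4] -> levels [3 6 6 4 5]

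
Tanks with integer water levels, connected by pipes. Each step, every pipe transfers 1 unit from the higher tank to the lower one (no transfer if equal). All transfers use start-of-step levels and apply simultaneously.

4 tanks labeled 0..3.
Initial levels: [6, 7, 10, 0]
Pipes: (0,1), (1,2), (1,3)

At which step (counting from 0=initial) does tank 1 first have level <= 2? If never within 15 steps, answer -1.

Answer: -1

Derivation:
Step 1: flows [1->0,2->1,1->3] -> levels [7 6 9 1]
Step 2: flows [0->1,2->1,1->3] -> levels [6 7 8 2]
Step 3: flows [1->0,2->1,1->3] -> levels [7 6 7 3]
Step 4: flows [0->1,2->1,1->3] -> levels [6 7 6 4]
Step 5: flows [1->0,1->2,1->3] -> levels [7 4 7 5]
Step 6: flows [0->1,2->1,3->1] -> levels [6 7 6 4]
  -> period-2 cycle (repeats step 4); tank 1 never drops to <=2
Tank 1 never reaches <=2 within 15 steps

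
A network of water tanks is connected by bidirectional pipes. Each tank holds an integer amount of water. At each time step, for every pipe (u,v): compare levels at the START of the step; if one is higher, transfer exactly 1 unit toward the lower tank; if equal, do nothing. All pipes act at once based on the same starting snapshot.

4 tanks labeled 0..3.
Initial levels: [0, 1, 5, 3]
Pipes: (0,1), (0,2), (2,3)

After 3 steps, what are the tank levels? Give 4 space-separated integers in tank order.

Answer: 2 2 2 3

Derivation:
Step 1: flows [1->0,2->0,2->3] -> levels [2 0 3 4]
Step 2: flows [0->1,2->0,3->2] -> levels [2 1 3 3]
Step 3: flows [0->1,2->0,2=3] -> levels [2 2 2 3]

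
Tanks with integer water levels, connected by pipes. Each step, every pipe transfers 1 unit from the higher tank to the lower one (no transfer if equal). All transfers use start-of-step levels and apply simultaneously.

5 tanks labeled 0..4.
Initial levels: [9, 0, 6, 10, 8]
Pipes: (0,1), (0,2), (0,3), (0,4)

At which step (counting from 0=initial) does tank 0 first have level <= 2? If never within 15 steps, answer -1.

Answer: -1

Derivation:
Step 1: flows [0->1,0->2,3->0,0->4] -> levels [7 1 7 9 9]
Step 2: flows [0->1,0=2,3->0,4->0] -> levels [8 2 7 8 8]
Step 3: flows [0->1,0->2,0=3,0=4] -> levels [6 3 8 8 8]
Step 4: flows [0->1,2->0,3->0,4->0] -> levels [8 4 7 7 7]
Step 5: flows [0->1,0->2,0->3,0->4] -> levels [4 5 8 8 8]
Step 6: flows [1->0,2->0,3->0,4->0] -> levels [8 4 7 7 7]
  -> period-2 cycle (repeats step 4); tank 0 never drops to <=2
Tank 0 never reaches <=2 within 15 steps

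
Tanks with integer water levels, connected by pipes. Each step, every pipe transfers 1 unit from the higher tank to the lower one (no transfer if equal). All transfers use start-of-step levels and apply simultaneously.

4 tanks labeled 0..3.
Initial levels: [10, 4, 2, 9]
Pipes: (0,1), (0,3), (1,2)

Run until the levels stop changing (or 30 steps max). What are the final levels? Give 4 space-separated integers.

Step 1: flows [0->1,0->3,1->2] -> levels [8 4 3 10]
Step 2: flows [0->1,3->0,1->2] -> levels [8 4 4 9]
Step 3: flows [0->1,3->0,1=2] -> levels [8 5 4 8]
Step 4: flows [0->1,0=3,1->2] -> levels [7 5 5 8]
Step 5: flows [0->1,3->0,1=2] -> levels [7 6 5 7]
Step 6: flows [0->1,0=3,1->2] -> levels [6 6 6 7]
Step 7: flows [0=1,3->0,1=2] -> levels [7 6 6 6]
Step 8: flows [0->1,0->3,1=2] -> levels [5 7 6 7]
Step 9: flows [1->0,3->0,1->2] -> levels [7 5 7 6]
Step 10: flows [0->1,0->3,2->1] -> levels [5 7 6 7]
  -> period-2 cycle: step 10 state = step 8 state; never stabilizes
  -> state at step 30: (30-8) mod 2 = 0, same as step 8 -> [5 7 6 7]

Answer: 5 7 6 7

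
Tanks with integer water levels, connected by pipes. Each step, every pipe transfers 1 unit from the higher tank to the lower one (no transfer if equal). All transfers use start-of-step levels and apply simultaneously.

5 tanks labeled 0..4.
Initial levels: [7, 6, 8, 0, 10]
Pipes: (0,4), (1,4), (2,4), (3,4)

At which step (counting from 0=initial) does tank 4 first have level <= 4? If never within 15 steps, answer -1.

Step 1: flows [4->0,4->1,4->2,4->3] -> levels [8 7 9 1 6]
Step 2: flows [0->4,1->4,2->4,4->3] -> levels [7 6 8 2 8]
Step 3: flows [4->0,4->1,2=4,4->3] -> levels [8 7 8 3 5]
Step 4: flows [0->4,1->4,2->4,4->3] -> levels [7 6 7 4 7]
Step 5: flows [0=4,4->1,2=4,4->3] -> levels [7 7 7 5 5]
Step 6: flows [0->4,1->4,2->4,3=4] -> levels [6 6 6 5 8]
Step 7: flows [4->0,4->1,4->2,4->3] -> levels [7 7 7 6 4]
Tank 4 first reaches <=4 at step 7

Answer: 7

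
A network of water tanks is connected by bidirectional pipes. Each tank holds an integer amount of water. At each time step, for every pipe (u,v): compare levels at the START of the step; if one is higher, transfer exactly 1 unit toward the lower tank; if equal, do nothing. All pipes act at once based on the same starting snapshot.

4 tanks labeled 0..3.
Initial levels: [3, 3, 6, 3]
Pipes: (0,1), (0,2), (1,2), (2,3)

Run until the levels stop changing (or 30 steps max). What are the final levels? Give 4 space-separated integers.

Answer: 3 3 6 3

Derivation:
Step 1: flows [0=1,2->0,2->1,2->3] -> levels [4 4 3 4]
Step 2: flows [0=1,0->2,1->2,3->2] -> levels [3 3 6 3]
  -> period-2 cycle: step 2 state = step 0 state; never stabilizes
  -> state at step 30: (30-0) mod 2 = 0, same as step 0 -> [3 3 6 3]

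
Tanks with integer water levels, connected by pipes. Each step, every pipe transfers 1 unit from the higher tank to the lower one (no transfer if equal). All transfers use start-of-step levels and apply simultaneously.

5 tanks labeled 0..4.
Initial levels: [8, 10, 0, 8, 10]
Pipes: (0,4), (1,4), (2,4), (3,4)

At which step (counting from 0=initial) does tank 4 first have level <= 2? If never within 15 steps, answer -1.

Answer: -1

Derivation:
Step 1: flows [4->0,1=4,4->2,4->3] -> levels [9 10 1 9 7]
Step 2: flows [0->4,1->4,4->2,3->4] -> levels [8 9 2 8 9]
Step 3: flows [4->0,1=4,4->2,4->3] -> levels [9 9 3 9 6]
Step 4: flows [0->4,1->4,4->2,3->4] -> levels [8 8 4 8 8]
Step 5: flows [0=4,1=4,4->2,3=4] -> levels [8 8 5 8 7]
Step 6: flows [0->4,1->4,4->2,3->4] -> levels [7 7 6 7 9]
Step 7: flows [4->0,4->1,4->2,4->3] -> levels [8 8 7 8 5]
Step 8: flows [0->4,1->4,2->4,3->4] -> levels [7 7 6 7 9]
  -> period-2 cycle (repeats step 6); tank 4 never drops to <=2
Tank 4 never reaches <=2 within 15 steps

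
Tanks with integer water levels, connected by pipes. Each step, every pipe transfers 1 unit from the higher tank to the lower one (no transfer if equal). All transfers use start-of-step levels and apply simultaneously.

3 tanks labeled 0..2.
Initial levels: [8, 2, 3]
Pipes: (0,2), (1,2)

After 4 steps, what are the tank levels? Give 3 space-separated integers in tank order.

Step 1: flows [0->2,2->1] -> levels [7 3 3]
Step 2: flows [0->2,1=2] -> levels [6 3 4]
Step 3: flows [0->2,2->1] -> levels [5 4 4]
Step 4: flows [0->2,1=2] -> levels [4 4 5]

Answer: 4 4 5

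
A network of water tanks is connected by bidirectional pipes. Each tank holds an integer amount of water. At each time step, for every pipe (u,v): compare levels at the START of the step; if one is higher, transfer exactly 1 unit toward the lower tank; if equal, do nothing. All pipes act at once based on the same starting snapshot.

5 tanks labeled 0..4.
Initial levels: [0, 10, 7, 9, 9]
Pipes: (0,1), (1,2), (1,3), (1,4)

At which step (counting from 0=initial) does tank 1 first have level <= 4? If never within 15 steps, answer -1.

Step 1: flows [1->0,1->2,1->3,1->4] -> levels [1 6 8 10 10]
Step 2: flows [1->0,2->1,3->1,4->1] -> levels [2 8 7 9 9]
Step 3: flows [1->0,1->2,3->1,4->1] -> levels [3 8 8 8 8]
Step 4: flows [1->0,1=2,1=3,1=4] -> levels [4 7 8 8 8]
Step 5: flows [1->0,2->1,3->1,4->1] -> levels [5 9 7 7 7]
Step 6: flows [1->0,1->2,1->3,1->4] -> levels [6 5 8 8 8]
Step 7: flows [0->1,2->1,3->1,4->1] -> levels [5 9 7 7 7]
  -> period-2 cycle (repeats step 5); tank 1 never drops to <=4
Tank 1 never reaches <=4 within 15 steps

Answer: -1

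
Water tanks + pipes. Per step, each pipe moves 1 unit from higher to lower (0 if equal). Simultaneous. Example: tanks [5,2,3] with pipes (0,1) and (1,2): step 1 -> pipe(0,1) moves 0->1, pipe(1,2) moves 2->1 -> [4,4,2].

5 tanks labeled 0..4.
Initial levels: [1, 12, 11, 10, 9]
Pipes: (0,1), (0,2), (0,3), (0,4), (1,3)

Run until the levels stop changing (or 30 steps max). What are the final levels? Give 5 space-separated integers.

Answer: 11 8 8 8 8

Derivation:
Step 1: flows [1->0,2->0,3->0,4->0,1->3] -> levels [5 10 10 10 8]
Step 2: flows [1->0,2->0,3->0,4->0,1=3] -> levels [9 9 9 9 7]
Step 3: flows [0=1,0=2,0=3,0->4,1=3] -> levels [8 9 9 9 8]
Step 4: flows [1->0,2->0,3->0,0=4,1=3] -> levels [11 8 8 8 8]
Step 5: flows [0->1,0->2,0->3,0->4,1=3] -> levels [7 9 9 9 9]
Step 6: flows [1->0,2->0,3->0,4->0,1=3] -> levels [11 8 8 8 8]
  -> period-2 cycle: step 6 state = step 4 state; never stabilizes
  -> state at step 30: (30-4) mod 2 = 0, same as step 4 -> [11 8 8 8 8]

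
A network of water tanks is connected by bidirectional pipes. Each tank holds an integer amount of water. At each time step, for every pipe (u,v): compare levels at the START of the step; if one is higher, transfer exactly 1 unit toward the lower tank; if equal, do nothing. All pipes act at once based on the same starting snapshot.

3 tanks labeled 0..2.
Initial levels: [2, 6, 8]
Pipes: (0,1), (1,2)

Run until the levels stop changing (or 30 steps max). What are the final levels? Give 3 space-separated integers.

Step 1: flows [1->0,2->1] -> levels [3 6 7]
Step 2: flows [1->0,2->1] -> levels [4 6 6]
Step 3: flows [1->0,1=2] -> levels [5 5 6]
Step 4: flows [0=1,2->1] -> levels [5 6 5]
Step 5: flows [1->0,1->2] -> levels [6 4 6]
Step 6: flows [0->1,2->1] -> levels [5 6 5]
  -> period-2 cycle: step 6 state = step 4 state; never stabilizes
  -> state at step 30: (30-4) mod 2 = 0, same as step 4 -> [5 6 5]

Answer: 5 6 5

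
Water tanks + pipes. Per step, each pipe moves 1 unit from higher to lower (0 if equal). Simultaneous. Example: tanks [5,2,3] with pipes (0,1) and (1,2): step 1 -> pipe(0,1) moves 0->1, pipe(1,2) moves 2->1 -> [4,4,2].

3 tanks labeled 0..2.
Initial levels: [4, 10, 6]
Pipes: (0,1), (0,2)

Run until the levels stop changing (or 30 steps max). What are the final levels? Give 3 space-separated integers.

Answer: 6 7 7

Derivation:
Step 1: flows [1->0,2->0] -> levels [6 9 5]
Step 2: flows [1->0,0->2] -> levels [6 8 6]
Step 3: flows [1->0,0=2] -> levels [7 7 6]
Step 4: flows [0=1,0->2] -> levels [6 7 7]
Step 5: flows [1->0,2->0] -> levels [8 6 6]
Step 6: flows [0->1,0->2] -> levels [6 7 7]
  -> period-2 cycle: step 6 state = step 4 state; never stabilizes
  -> state at step 30: (30-4) mod 2 = 0, same as step 4 -> [6 7 7]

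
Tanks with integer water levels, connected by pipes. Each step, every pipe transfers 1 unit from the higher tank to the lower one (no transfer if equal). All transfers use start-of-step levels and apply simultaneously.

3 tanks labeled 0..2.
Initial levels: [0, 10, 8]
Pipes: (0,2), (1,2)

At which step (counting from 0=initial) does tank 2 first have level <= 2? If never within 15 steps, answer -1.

Answer: -1

Derivation:
Step 1: flows [2->0,1->2] -> levels [1 9 8]
Step 2: flows [2->0,1->2] -> levels [2 8 8]
Step 3: flows [2->0,1=2] -> levels [3 8 7]
Step 4: flows [2->0,1->2] -> levels [4 7 7]
Step 5: flows [2->0,1=2] -> levels [5 7 6]
Step 6: flows [2->0,1->2] -> levels [6 6 6]
Step 7: flows [0=2,1=2] -> levels [6 6 6]
  -> stable; tank 2 stays at 6 > 2
Tank 2 never reaches <=2 within 15 steps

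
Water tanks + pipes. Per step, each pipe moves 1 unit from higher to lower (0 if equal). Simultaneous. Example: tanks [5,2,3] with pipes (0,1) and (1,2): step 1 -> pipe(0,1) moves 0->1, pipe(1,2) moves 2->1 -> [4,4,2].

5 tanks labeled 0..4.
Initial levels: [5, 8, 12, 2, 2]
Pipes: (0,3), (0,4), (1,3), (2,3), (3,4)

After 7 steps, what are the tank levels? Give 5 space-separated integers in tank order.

Step 1: flows [0->3,0->4,1->3,2->3,3=4] -> levels [3 7 11 5 3]
Step 2: flows [3->0,0=4,1->3,2->3,3->4] -> levels [4 6 10 5 4]
Step 3: flows [3->0,0=4,1->3,2->3,3->4] -> levels [5 5 9 5 5]
Step 4: flows [0=3,0=4,1=3,2->3,3=4] -> levels [5 5 8 6 5]
Step 5: flows [3->0,0=4,3->1,2->3,3->4] -> levels [6 6 7 4 6]
Step 6: flows [0->3,0=4,1->3,2->3,4->3] -> levels [5 5 6 8 5]
Step 7: flows [3->0,0=4,3->1,3->2,3->4] -> levels [6 6 7 4 6]

Answer: 6 6 7 4 6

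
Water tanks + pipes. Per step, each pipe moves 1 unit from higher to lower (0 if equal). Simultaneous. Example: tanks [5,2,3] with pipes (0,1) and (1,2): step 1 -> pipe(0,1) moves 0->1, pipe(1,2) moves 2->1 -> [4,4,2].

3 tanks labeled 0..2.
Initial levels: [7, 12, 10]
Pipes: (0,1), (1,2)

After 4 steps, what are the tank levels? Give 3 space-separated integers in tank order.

Answer: 9 11 9

Derivation:
Step 1: flows [1->0,1->2] -> levels [8 10 11]
Step 2: flows [1->0,2->1] -> levels [9 10 10]
Step 3: flows [1->0,1=2] -> levels [10 9 10]
Step 4: flows [0->1,2->1] -> levels [9 11 9]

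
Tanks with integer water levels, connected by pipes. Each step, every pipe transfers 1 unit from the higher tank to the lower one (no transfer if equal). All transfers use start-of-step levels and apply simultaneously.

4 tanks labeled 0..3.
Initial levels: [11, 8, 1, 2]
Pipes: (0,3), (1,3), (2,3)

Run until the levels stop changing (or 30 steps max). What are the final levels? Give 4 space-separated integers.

Step 1: flows [0->3,1->3,3->2] -> levels [10 7 2 3]
Step 2: flows [0->3,1->3,3->2] -> levels [9 6 3 4]
Step 3: flows [0->3,1->3,3->2] -> levels [8 5 4 5]
Step 4: flows [0->3,1=3,3->2] -> levels [7 5 5 5]
Step 5: flows [0->3,1=3,2=3] -> levels [6 5 5 6]
Step 6: flows [0=3,3->1,3->2] -> levels [6 6 6 4]
Step 7: flows [0->3,1->3,2->3] -> levels [5 5 5 7]
Step 8: flows [3->0,3->1,3->2] -> levels [6 6 6 4]
  -> period-2 cycle: step 8 state = step 6 state; never stabilizes
  -> state at step 30: (30-6) mod 2 = 0, same as step 6 -> [6 6 6 4]

Answer: 6 6 6 4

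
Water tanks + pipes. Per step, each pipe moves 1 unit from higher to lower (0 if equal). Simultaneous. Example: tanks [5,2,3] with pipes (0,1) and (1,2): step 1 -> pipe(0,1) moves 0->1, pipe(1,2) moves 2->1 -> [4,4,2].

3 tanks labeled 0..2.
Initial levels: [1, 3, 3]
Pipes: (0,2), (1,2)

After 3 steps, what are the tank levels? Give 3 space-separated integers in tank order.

Answer: 3 3 1

Derivation:
Step 1: flows [2->0,1=2] -> levels [2 3 2]
Step 2: flows [0=2,1->2] -> levels [2 2 3]
Step 3: flows [2->0,2->1] -> levels [3 3 1]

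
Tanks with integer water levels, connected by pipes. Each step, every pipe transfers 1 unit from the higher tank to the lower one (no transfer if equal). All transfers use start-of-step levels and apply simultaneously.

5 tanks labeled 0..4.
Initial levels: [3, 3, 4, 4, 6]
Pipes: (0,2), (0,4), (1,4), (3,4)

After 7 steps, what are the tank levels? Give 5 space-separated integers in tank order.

Answer: 5 4 3 5 3

Derivation:
Step 1: flows [2->0,4->0,4->1,4->3] -> levels [5 4 3 5 3]
Step 2: flows [0->2,0->4,1->4,3->4] -> levels [3 3 4 4 6]
  -> period-2 cycle: step 2 state = step 0 state
  -> state at step 7: (7-0) mod 2 = 1, same as step 1 -> [5 4 3 5 3]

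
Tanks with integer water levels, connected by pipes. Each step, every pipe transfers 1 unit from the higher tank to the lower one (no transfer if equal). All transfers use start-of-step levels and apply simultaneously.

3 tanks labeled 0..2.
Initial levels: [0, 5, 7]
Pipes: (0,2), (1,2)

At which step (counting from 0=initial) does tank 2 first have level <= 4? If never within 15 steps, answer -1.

Step 1: flows [2->0,2->1] -> levels [1 6 5]
Step 2: flows [2->0,1->2] -> levels [2 5 5]
Step 3: flows [2->0,1=2] -> levels [3 5 4]
Tank 2 first reaches <=4 at step 3

Answer: 3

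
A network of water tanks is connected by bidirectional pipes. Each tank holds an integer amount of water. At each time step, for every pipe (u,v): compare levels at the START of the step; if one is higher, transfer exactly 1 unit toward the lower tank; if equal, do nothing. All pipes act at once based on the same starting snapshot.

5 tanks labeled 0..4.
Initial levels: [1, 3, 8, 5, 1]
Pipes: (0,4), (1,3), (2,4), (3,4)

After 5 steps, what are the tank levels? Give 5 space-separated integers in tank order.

Answer: 3 4 3 2 6

Derivation:
Step 1: flows [0=4,3->1,2->4,3->4] -> levels [1 4 7 3 3]
Step 2: flows [4->0,1->3,2->4,3=4] -> levels [2 3 6 4 3]
Step 3: flows [4->0,3->1,2->4,3->4] -> levels [3 4 5 2 4]
Step 4: flows [4->0,1->3,2->4,4->3] -> levels [4 3 4 4 3]
Step 5: flows [0->4,3->1,2->4,3->4] -> levels [3 4 3 2 6]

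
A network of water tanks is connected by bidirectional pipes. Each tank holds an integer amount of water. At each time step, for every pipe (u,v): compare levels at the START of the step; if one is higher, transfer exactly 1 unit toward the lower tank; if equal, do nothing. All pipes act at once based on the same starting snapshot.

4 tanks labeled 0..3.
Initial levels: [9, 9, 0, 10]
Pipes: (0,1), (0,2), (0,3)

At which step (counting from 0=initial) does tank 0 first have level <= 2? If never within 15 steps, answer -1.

Step 1: flows [0=1,0->2,3->0] -> levels [9 9 1 9]
Step 2: flows [0=1,0->2,0=3] -> levels [8 9 2 9]
Step 3: flows [1->0,0->2,3->0] -> levels [9 8 3 8]
Step 4: flows [0->1,0->2,0->3] -> levels [6 9 4 9]
Step 5: flows [1->0,0->2,3->0] -> levels [7 8 5 8]
Step 6: flows [1->0,0->2,3->0] -> levels [8 7 6 7]
Step 7: flows [0->1,0->2,0->3] -> levels [5 8 7 8]
Step 8: flows [1->0,2->0,3->0] -> levels [8 7 6 7]
  -> period-2 cycle (repeats step 6); tank 0 never drops to <=2
Tank 0 never reaches <=2 within 15 steps

Answer: -1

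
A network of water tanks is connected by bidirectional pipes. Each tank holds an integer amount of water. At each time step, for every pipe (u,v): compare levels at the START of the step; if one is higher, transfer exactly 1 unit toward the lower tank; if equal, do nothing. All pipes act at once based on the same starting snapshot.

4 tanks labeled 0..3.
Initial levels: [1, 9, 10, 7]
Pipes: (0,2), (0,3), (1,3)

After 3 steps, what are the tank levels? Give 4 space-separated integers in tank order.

Answer: 7 7 7 6

Derivation:
Step 1: flows [2->0,3->0,1->3] -> levels [3 8 9 7]
Step 2: flows [2->0,3->0,1->3] -> levels [5 7 8 7]
Step 3: flows [2->0,3->0,1=3] -> levels [7 7 7 6]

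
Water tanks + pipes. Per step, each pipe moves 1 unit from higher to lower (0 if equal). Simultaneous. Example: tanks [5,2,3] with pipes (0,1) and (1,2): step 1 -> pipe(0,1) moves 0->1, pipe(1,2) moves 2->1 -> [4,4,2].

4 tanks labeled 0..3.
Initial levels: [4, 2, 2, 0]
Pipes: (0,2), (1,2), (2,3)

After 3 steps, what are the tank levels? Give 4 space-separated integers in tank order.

Answer: 2 2 2 2

Derivation:
Step 1: flows [0->2,1=2,2->3] -> levels [3 2 2 1]
Step 2: flows [0->2,1=2,2->3] -> levels [2 2 2 2]
Step 3: flows [0=2,1=2,2=3] -> levels [2 2 2 2]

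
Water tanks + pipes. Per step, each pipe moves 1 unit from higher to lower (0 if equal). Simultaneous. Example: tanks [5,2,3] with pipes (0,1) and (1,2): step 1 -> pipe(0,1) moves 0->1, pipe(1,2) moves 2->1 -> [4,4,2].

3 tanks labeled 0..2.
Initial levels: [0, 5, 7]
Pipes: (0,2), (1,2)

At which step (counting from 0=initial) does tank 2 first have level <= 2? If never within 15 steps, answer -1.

Answer: -1

Derivation:
Step 1: flows [2->0,2->1] -> levels [1 6 5]
Step 2: flows [2->0,1->2] -> levels [2 5 5]
Step 3: flows [2->0,1=2] -> levels [3 5 4]
Step 4: flows [2->0,1->2] -> levels [4 4 4]
Step 5: flows [0=2,1=2] -> levels [4 4 4]
  -> stable; tank 2 stays at 4 > 2
Tank 2 never reaches <=2 within 15 steps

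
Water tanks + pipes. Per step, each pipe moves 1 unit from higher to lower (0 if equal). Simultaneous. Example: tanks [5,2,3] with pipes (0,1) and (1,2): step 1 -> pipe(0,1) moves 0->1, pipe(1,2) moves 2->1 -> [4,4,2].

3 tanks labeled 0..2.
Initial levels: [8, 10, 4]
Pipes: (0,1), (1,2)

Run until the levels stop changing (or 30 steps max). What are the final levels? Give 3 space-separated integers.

Step 1: flows [1->0,1->2] -> levels [9 8 5]
Step 2: flows [0->1,1->2] -> levels [8 8 6]
Step 3: flows [0=1,1->2] -> levels [8 7 7]
Step 4: flows [0->1,1=2] -> levels [7 8 7]
Step 5: flows [1->0,1->2] -> levels [8 6 8]
Step 6: flows [0->1,2->1] -> levels [7 8 7]
  -> period-2 cycle: step 6 state = step 4 state; never stabilizes
  -> state at step 30: (30-4) mod 2 = 0, same as step 4 -> [7 8 7]

Answer: 7 8 7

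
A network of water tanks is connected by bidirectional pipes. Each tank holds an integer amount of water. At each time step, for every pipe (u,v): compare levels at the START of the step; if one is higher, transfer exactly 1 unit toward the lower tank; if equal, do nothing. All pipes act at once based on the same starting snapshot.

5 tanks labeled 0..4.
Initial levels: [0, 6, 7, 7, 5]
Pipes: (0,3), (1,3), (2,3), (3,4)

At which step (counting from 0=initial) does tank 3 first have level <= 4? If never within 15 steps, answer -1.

Answer: 1

Derivation:
Step 1: flows [3->0,3->1,2=3,3->4] -> levels [1 7 7 4 6]
Tank 3 first reaches <=4 at step 1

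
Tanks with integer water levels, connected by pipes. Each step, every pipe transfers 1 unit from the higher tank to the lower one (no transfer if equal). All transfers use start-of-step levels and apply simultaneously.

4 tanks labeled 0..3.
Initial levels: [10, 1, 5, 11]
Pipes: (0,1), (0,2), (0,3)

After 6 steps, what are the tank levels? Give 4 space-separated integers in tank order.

Step 1: flows [0->1,0->2,3->0] -> levels [9 2 6 10]
Step 2: flows [0->1,0->2,3->0] -> levels [8 3 7 9]
Step 3: flows [0->1,0->2,3->0] -> levels [7 4 8 8]
Step 4: flows [0->1,2->0,3->0] -> levels [8 5 7 7]
Step 5: flows [0->1,0->2,0->3] -> levels [5 6 8 8]
Step 6: flows [1->0,2->0,3->0] -> levels [8 5 7 7]

Answer: 8 5 7 7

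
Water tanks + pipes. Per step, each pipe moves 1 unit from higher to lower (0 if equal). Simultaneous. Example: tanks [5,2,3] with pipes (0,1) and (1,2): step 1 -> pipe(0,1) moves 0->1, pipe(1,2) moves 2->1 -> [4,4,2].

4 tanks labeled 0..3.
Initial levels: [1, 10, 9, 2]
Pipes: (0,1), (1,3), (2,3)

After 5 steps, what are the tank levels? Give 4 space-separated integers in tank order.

Answer: 5 5 6 6

Derivation:
Step 1: flows [1->0,1->3,2->3] -> levels [2 8 8 4]
Step 2: flows [1->0,1->3,2->3] -> levels [3 6 7 6]
Step 3: flows [1->0,1=3,2->3] -> levels [4 5 6 7]
Step 4: flows [1->0,3->1,3->2] -> levels [5 5 7 5]
Step 5: flows [0=1,1=3,2->3] -> levels [5 5 6 6]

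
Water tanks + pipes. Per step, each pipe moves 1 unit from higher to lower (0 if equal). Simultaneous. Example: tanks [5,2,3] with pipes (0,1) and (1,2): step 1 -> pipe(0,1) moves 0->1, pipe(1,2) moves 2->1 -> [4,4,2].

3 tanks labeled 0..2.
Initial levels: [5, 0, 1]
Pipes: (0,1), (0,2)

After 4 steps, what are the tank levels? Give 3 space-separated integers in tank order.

Step 1: flows [0->1,0->2] -> levels [3 1 2]
Step 2: flows [0->1,0->2] -> levels [1 2 3]
Step 3: flows [1->0,2->0] -> levels [3 1 2]
  -> period-2 cycle: step 3 state = step 1 state
  -> state at step 4: (4-1) mod 2 = 1, same as step 2 -> [1 2 3]

Answer: 1 2 3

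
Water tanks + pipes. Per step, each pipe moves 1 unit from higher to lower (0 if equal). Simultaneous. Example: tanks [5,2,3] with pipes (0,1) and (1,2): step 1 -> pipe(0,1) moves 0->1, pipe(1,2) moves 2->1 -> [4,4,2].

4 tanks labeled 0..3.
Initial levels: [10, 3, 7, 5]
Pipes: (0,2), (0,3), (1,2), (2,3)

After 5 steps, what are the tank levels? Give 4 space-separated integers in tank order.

Answer: 7 6 5 7

Derivation:
Step 1: flows [0->2,0->3,2->1,2->3] -> levels [8 4 6 7]
Step 2: flows [0->2,0->3,2->1,3->2] -> levels [6 5 7 7]
Step 3: flows [2->0,3->0,2->1,2=3] -> levels [8 6 5 6]
Step 4: flows [0->2,0->3,1->2,3->2] -> levels [6 5 8 6]
Step 5: flows [2->0,0=3,2->1,2->3] -> levels [7 6 5 7]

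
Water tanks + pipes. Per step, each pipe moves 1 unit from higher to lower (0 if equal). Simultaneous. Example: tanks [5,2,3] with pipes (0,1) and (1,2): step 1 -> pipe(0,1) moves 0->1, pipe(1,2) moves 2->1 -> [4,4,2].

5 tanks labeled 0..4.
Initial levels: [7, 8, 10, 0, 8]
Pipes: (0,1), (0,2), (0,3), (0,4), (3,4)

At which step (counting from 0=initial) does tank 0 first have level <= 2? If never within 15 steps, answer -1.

Answer: -1

Derivation:
Step 1: flows [1->0,2->0,0->3,4->0,4->3] -> levels [9 7 9 2 6]
Step 2: flows [0->1,0=2,0->3,0->4,4->3] -> levels [6 8 9 4 6]
Step 3: flows [1->0,2->0,0->3,0=4,4->3] -> levels [7 7 8 6 5]
Step 4: flows [0=1,2->0,0->3,0->4,3->4] -> levels [6 7 7 6 7]
Step 5: flows [1->0,2->0,0=3,4->0,4->3] -> levels [9 6 6 7 5]
Step 6: flows [0->1,0->2,0->3,0->4,3->4] -> levels [5 7 7 7 7]
Step 7: flows [1->0,2->0,3->0,4->0,3=4] -> levels [9 6 6 6 6]
Step 8: flows [0->1,0->2,0->3,0->4,3=4] -> levels [5 7 7 7 7]
  -> period-2 cycle (repeats step 6); tank 0 never drops to <=2
Tank 0 never reaches <=2 within 15 steps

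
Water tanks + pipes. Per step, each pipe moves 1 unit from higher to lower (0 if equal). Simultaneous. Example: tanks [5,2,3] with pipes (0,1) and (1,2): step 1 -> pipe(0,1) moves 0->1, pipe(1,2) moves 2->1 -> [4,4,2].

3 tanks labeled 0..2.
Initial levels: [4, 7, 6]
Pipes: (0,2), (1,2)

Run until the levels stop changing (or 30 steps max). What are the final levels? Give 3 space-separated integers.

Answer: 6 6 5

Derivation:
Step 1: flows [2->0,1->2] -> levels [5 6 6]
Step 2: flows [2->0,1=2] -> levels [6 6 5]
Step 3: flows [0->2,1->2] -> levels [5 5 7]
Step 4: flows [2->0,2->1] -> levels [6 6 5]
  -> period-2 cycle: step 4 state = step 2 state; never stabilizes
  -> state at step 30: (30-2) mod 2 = 0, same as step 2 -> [6 6 5]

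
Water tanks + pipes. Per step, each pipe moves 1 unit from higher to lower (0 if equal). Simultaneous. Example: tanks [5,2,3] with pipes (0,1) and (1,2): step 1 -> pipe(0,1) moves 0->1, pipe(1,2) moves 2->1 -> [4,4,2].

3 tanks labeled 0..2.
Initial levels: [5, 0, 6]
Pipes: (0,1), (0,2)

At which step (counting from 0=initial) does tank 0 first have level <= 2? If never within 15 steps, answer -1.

Answer: -1

Derivation:
Step 1: flows [0->1,2->0] -> levels [5 1 5]
Step 2: flows [0->1,0=2] -> levels [4 2 5]
Step 3: flows [0->1,2->0] -> levels [4 3 4]
Step 4: flows [0->1,0=2] -> levels [3 4 4]
Step 5: flows [1->0,2->0] -> levels [5 3 3]
Step 6: flows [0->1,0->2] -> levels [3 4 4]
  -> period-2 cycle (repeats step 4); tank 0 never drops to <=2
Tank 0 never reaches <=2 within 15 steps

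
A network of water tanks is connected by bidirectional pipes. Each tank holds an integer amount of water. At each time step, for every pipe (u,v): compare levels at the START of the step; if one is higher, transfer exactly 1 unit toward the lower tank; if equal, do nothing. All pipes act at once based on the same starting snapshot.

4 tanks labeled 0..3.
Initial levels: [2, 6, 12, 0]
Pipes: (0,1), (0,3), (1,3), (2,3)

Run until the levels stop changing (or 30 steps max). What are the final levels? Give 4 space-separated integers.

Answer: 6 4 5 5

Derivation:
Step 1: flows [1->0,0->3,1->3,2->3] -> levels [2 4 11 3]
Step 2: flows [1->0,3->0,1->3,2->3] -> levels [4 2 10 4]
Step 3: flows [0->1,0=3,3->1,2->3] -> levels [3 4 9 4]
Step 4: flows [1->0,3->0,1=3,2->3] -> levels [5 3 8 4]
Step 5: flows [0->1,0->3,3->1,2->3] -> levels [3 5 7 5]
Step 6: flows [1->0,3->0,1=3,2->3] -> levels [5 4 6 5]
Step 7: flows [0->1,0=3,3->1,2->3] -> levels [4 6 5 5]
Step 8: flows [1->0,3->0,1->3,2=3] -> levels [6 4 5 5]
Step 9: flows [0->1,0->3,3->1,2=3] -> levels [4 6 5 5]
  -> period-2 cycle: step 9 state = step 7 state; never stabilizes
  -> state at step 30: (30-7) mod 2 = 1, same as step 8 -> [6 4 5 5]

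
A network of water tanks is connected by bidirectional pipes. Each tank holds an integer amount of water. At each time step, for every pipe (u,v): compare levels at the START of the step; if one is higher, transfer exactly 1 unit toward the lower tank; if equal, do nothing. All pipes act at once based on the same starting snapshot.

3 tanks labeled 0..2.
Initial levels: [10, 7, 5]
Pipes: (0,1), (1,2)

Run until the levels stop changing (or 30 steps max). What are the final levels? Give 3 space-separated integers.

Answer: 8 6 8

Derivation:
Step 1: flows [0->1,1->2] -> levels [9 7 6]
Step 2: flows [0->1,1->2] -> levels [8 7 7]
Step 3: flows [0->1,1=2] -> levels [7 8 7]
Step 4: flows [1->0,1->2] -> levels [8 6 8]
Step 5: flows [0->1,2->1] -> levels [7 8 7]
  -> period-2 cycle: step 5 state = step 3 state; never stabilizes
  -> state at step 30: (30-3) mod 2 = 1, same as step 4 -> [8 6 8]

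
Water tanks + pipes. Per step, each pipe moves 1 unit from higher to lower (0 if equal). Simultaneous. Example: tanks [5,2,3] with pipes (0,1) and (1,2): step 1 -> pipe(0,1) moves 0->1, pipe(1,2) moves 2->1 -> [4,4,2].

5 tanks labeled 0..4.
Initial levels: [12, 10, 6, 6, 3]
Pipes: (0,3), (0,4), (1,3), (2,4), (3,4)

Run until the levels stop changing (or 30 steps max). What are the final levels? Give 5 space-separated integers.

Step 1: flows [0->3,0->4,1->3,2->4,3->4] -> levels [10 9 5 7 6]
Step 2: flows [0->3,0->4,1->3,4->2,3->4] -> levels [8 8 6 8 7]
Step 3: flows [0=3,0->4,1=3,4->2,3->4] -> levels [7 8 7 7 8]
Step 4: flows [0=3,4->0,1->3,4->2,4->3] -> levels [8 7 8 9 5]
Step 5: flows [3->0,0->4,3->1,2->4,3->4] -> levels [8 8 7 6 8]
Step 6: flows [0->3,0=4,1->3,4->2,4->3] -> levels [7 7 8 9 6]
Step 7: flows [3->0,0->4,3->1,2->4,3->4] -> levels [7 8 7 6 9]
Step 8: flows [0->3,4->0,1->3,4->2,4->3] -> levels [7 7 8 9 6]
  -> period-2 cycle: step 8 state = step 6 state; never stabilizes
  -> state at step 30: (30-6) mod 2 = 0, same as step 6 -> [7 7 8 9 6]

Answer: 7 7 8 9 6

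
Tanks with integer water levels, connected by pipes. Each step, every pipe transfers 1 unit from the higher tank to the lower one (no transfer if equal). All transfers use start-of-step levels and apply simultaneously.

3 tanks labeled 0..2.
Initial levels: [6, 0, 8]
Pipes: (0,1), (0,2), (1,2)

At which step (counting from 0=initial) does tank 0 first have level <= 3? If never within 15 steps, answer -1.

Step 1: flows [0->1,2->0,2->1] -> levels [6 2 6]
Step 2: flows [0->1,0=2,2->1] -> levels [5 4 5]
Step 3: flows [0->1,0=2,2->1] -> levels [4 6 4]
Step 4: flows [1->0,0=2,1->2] -> levels [5 4 5]
  -> period-2 cycle (repeats step 2); tank 0 never drops to <=3
Tank 0 never reaches <=3 within 15 steps

Answer: -1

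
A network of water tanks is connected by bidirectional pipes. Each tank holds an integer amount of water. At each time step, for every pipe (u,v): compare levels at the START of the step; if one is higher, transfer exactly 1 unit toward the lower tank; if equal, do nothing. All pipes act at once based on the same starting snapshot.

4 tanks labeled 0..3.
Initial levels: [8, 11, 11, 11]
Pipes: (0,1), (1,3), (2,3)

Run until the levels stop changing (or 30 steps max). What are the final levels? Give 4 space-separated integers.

Answer: 10 11 11 9

Derivation:
Step 1: flows [1->0,1=3,2=3] -> levels [9 10 11 11]
Step 2: flows [1->0,3->1,2=3] -> levels [10 10 11 10]
Step 3: flows [0=1,1=3,2->3] -> levels [10 10 10 11]
Step 4: flows [0=1,3->1,3->2] -> levels [10 11 11 9]
Step 5: flows [1->0,1->3,2->3] -> levels [11 9 10 11]
Step 6: flows [0->1,3->1,3->2] -> levels [10 11 11 9]
  -> period-2 cycle: step 6 state = step 4 state; never stabilizes
  -> state at step 30: (30-4) mod 2 = 0, same as step 4 -> [10 11 11 9]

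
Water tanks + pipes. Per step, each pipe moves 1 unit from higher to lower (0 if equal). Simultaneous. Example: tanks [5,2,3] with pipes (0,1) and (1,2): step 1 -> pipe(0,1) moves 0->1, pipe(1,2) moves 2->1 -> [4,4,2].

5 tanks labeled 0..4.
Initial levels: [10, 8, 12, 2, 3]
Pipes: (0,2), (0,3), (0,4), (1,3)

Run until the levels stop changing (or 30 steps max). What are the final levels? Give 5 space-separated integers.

Step 1: flows [2->0,0->3,0->4,1->3] -> levels [9 7 11 4 4]
Step 2: flows [2->0,0->3,0->4,1->3] -> levels [8 6 10 6 5]
Step 3: flows [2->0,0->3,0->4,1=3] -> levels [7 6 9 7 6]
Step 4: flows [2->0,0=3,0->4,3->1] -> levels [7 7 8 6 7]
Step 5: flows [2->0,0->3,0=4,1->3] -> levels [7 6 7 8 7]
Step 6: flows [0=2,3->0,0=4,3->1] -> levels [8 7 7 6 7]
Step 7: flows [0->2,0->3,0->4,1->3] -> levels [5 6 8 8 8]
Step 8: flows [2->0,3->0,4->0,3->1] -> levels [8 7 7 6 7]
  -> period-2 cycle: step 8 state = step 6 state; never stabilizes
  -> state at step 30: (30-6) mod 2 = 0, same as step 6 -> [8 7 7 6 7]

Answer: 8 7 7 6 7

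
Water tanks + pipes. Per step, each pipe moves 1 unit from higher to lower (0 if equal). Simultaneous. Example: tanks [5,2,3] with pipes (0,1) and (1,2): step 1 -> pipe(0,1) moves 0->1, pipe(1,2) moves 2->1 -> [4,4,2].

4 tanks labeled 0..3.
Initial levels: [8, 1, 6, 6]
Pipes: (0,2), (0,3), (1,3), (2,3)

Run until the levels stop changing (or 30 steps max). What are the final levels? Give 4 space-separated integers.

Step 1: flows [0->2,0->3,3->1,2=3] -> levels [6 2 7 6]
Step 2: flows [2->0,0=3,3->1,2->3] -> levels [7 3 5 6]
Step 3: flows [0->2,0->3,3->1,3->2] -> levels [5 4 7 5]
Step 4: flows [2->0,0=3,3->1,2->3] -> levels [6 5 5 5]
Step 5: flows [0->2,0->3,1=3,2=3] -> levels [4 5 6 6]
Step 6: flows [2->0,3->0,3->1,2=3] -> levels [6 6 5 4]
Step 7: flows [0->2,0->3,1->3,2->3] -> levels [4 5 5 7]
Step 8: flows [2->0,3->0,3->1,3->2] -> levels [6 6 5 4]
  -> period-2 cycle: step 8 state = step 6 state; never stabilizes
  -> state at step 30: (30-6) mod 2 = 0, same as step 6 -> [6 6 5 4]

Answer: 6 6 5 4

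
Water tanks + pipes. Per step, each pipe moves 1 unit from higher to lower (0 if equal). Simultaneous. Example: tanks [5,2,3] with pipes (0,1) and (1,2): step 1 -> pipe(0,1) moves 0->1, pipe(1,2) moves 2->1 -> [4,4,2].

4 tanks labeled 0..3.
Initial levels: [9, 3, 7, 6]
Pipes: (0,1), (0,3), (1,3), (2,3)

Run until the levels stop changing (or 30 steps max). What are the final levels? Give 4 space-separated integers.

Step 1: flows [0->1,0->3,3->1,2->3] -> levels [7 5 6 7]
Step 2: flows [0->1,0=3,3->1,3->2] -> levels [6 7 7 5]
Step 3: flows [1->0,0->3,1->3,2->3] -> levels [6 5 6 8]
Step 4: flows [0->1,3->0,3->1,3->2] -> levels [6 7 7 5]
  -> period-2 cycle: step 4 state = step 2 state; never stabilizes
  -> state at step 30: (30-2) mod 2 = 0, same as step 2 -> [6 7 7 5]

Answer: 6 7 7 5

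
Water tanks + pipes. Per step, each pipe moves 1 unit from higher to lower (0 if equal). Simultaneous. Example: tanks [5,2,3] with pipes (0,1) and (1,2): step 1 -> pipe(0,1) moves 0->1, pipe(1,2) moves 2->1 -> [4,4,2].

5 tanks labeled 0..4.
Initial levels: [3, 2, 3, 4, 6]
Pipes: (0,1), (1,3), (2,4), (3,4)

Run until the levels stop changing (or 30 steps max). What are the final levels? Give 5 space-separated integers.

Step 1: flows [0->1,3->1,4->2,4->3] -> levels [2 4 4 4 4]
Step 2: flows [1->0,1=3,2=4,3=4] -> levels [3 3 4 4 4]
Step 3: flows [0=1,3->1,2=4,3=4] -> levels [3 4 4 3 4]
Step 4: flows [1->0,1->3,2=4,4->3] -> levels [4 2 4 5 3]
Step 5: flows [0->1,3->1,2->4,3->4] -> levels [3 4 3 3 5]
Step 6: flows [1->0,1->3,4->2,4->3] -> levels [4 2 4 5 3]
  -> period-2 cycle: step 6 state = step 4 state; never stabilizes
  -> state at step 30: (30-4) mod 2 = 0, same as step 4 -> [4 2 4 5 3]

Answer: 4 2 4 5 3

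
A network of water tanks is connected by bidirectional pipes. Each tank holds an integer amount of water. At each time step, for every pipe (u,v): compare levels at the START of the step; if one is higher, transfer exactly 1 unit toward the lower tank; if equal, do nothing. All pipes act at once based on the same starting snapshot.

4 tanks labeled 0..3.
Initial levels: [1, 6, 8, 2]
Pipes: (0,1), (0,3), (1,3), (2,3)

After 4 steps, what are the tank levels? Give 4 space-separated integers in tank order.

Step 1: flows [1->0,3->0,1->3,2->3] -> levels [3 4 7 3]
Step 2: flows [1->0,0=3,1->3,2->3] -> levels [4 2 6 5]
Step 3: flows [0->1,3->0,3->1,2->3] -> levels [4 4 5 4]
Step 4: flows [0=1,0=3,1=3,2->3] -> levels [4 4 4 5]

Answer: 4 4 4 5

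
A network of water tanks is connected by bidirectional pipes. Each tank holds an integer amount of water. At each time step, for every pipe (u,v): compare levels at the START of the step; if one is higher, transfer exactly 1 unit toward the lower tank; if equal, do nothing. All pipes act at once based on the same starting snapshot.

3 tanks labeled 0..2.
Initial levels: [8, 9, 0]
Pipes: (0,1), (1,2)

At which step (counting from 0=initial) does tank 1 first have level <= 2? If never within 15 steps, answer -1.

Step 1: flows [1->0,1->2] -> levels [9 7 1]
Step 2: flows [0->1,1->2] -> levels [8 7 2]
Step 3: flows [0->1,1->2] -> levels [7 7 3]
Step 4: flows [0=1,1->2] -> levels [7 6 4]
Step 5: flows [0->1,1->2] -> levels [6 6 5]
Step 6: flows [0=1,1->2] -> levels [6 5 6]
Step 7: flows [0->1,2->1] -> levels [5 7 5]
Step 8: flows [1->0,1->2] -> levels [6 5 6]
  -> period-2 cycle (repeats step 6); tank 1 never drops to <=2
Tank 1 never reaches <=2 within 15 steps

Answer: -1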